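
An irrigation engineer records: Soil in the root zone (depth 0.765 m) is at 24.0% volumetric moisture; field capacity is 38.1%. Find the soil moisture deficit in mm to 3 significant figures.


Approach: apply the soil moisture deficit relation, SMD = (FC - theta)/100 * depth * 1000.
SMD = (38.1 - 24.0)/100 * 0.765 * 1000 = 108 mm
Therefore the soil moisture deficit = 108 mm.


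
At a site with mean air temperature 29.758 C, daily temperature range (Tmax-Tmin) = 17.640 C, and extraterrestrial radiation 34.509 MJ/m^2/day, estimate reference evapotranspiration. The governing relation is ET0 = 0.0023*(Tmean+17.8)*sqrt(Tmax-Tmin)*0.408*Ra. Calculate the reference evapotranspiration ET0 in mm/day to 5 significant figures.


ET0 = 0.0023*(29.758+17.8)*sqrt(17.640)*0.408*34.509 = 6.4683 mm/day
Therefore the reference evapotranspiration ET0 = 6.4683 mm/day.


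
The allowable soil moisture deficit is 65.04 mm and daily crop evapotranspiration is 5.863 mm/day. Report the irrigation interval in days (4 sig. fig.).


Approach: apply the irrigation interval relation, interval = SMD / ETc.
interval = 65.04 / 5.863 = 11.09 days
Therefore the irrigation interval = 11.09 days.


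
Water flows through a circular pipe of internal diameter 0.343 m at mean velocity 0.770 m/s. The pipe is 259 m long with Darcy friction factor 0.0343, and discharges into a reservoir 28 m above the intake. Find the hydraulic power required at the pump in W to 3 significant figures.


Approach: apply continuity + Darcy-Weisbach + hydraulic power, Q = A*v; hf = f*(L/D)*(v^2/(2g)); H = static + hf; P = rho*g*Q*H.
Step 1 — flow rate (continuity, Q = A*v):
  A = pi*(0.343/2)^2 = 0.092401 m^2
  Q = 0.092401 * 0.770 = 0.071149 m^3/s
Step 2 — friction head loss (Darcy-Weisbach):
  hf = 0.0343 * (259/0.343) * (0.770^2 / (2*9.81))
  hf = 0.78268 m
Step 3 — total head: H = 28 + 0.78268 = 28.783 m
Step 4 — hydraulic power (P = rho*g*Q*H):
  P = 1000 * 9.81 * 0.071149 * 28.783 = 20100 W
Therefore the hydraulic power required at the pump = 20100 W.


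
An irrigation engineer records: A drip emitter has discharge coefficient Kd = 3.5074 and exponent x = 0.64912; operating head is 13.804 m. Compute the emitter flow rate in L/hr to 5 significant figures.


Approach: apply the emitter characteristic equation, q = Kd * h^x.
q = 3.5074 * 13.804^0.64912 = 19.275 L/hr
Therefore the emitter flow rate = 19.275 L/hr.


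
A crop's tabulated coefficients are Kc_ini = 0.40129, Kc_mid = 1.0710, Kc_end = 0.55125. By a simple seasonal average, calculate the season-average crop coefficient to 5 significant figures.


Approach: apply a simple seasonal average, Kc_avg = (Kc_ini + Kc_mid + Kc_end)/3.
Kc_avg = (0.40129 + 1.0710 + 0.55125)/3 = 0.67451
Therefore the season-average crop coefficient = 0.67451.


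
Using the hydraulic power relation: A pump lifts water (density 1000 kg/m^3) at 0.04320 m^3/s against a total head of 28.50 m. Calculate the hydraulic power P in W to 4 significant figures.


Approach: apply the hydraulic power relation, P = rho*g*Q*H.
P = 1000 * 9.81 * 0.04320 * 28.50 = 12080 W
Therefore the hydraulic power P = 12080 W.


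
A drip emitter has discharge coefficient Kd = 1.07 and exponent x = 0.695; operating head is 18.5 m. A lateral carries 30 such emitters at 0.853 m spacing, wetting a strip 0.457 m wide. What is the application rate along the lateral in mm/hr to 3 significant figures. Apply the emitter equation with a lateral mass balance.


Approach: apply the emitter equation with a lateral mass balance, q = Kd*h^x; Q = n*q; rate = Q/(n*spacing*width).
Step 1 — single emitter flow (q = Kd*h^x):
  q = 1.07 * 18.5^0.695 = 8.1296 L/hr
Step 2 — total lateral flow: Q = 30 * 8.1296 = 243.89 L/hr
Step 3 — wetted area: A = 30 * 0.853 * 0.457 = 11.695 m^2
Step 4 — application rate: Q/A = 243.89/11.695 = 20.9 mm/hr
Therefore the application rate along the lateral = 20.9 mm/hr.


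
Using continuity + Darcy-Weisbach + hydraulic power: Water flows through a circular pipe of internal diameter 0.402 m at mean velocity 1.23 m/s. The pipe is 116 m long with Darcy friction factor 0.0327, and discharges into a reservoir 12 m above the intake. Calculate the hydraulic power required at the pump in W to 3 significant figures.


Approach: apply continuity + Darcy-Weisbach + hydraulic power, Q = A*v; hf = f*(L/D)*(v^2/(2g)); H = static + hf; P = rho*g*Q*H.
Step 1 — flow rate (continuity, Q = A*v):
  A = pi*(0.402/2)^2 = 0.12692 m^2
  Q = 0.12692 * 1.23 = 0.15612 m^3/s
Step 2 — friction head loss (Darcy-Weisbach):
  hf = 0.0327 * (116/0.402) * (1.23^2 / (2*9.81))
  hf = 0.72760 m
Step 3 — total head: H = 12 + 0.72760 = 12.728 m
Step 4 — hydraulic power (P = rho*g*Q*H):
  P = 1000 * 9.81 * 0.15612 * 12.728 = 19500 W
Therefore the hydraulic power required at the pump = 19500 W.


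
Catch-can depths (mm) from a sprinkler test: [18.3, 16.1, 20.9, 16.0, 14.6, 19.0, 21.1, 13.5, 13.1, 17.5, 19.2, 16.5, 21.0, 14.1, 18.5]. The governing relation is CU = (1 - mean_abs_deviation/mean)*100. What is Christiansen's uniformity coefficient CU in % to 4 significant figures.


mean = 17.2933 mm
mean |d_i - mean| = 2.28711 mm
CU = (1 - 2.28711/17.2933)*100 = 86.77 %
Therefore Christiansen's uniformity coefficient CU = 86.77 %.


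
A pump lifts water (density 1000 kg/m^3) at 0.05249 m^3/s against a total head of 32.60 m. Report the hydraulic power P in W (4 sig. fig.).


Approach: apply the hydraulic power relation, P = rho*g*Q*H.
P = 1000 * 9.81 * 0.05249 * 32.60 = 16790 W
Therefore the hydraulic power P = 16790 W.


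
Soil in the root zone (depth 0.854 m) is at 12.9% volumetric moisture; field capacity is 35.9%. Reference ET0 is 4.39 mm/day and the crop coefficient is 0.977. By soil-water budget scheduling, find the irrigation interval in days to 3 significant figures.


Approach: apply soil-water budget scheduling, SMD = (FC-theta)/100*depth*1000; ETc = ET0*Kc; interval = SMD/ETc.
Step 1 — soil moisture deficit:
  SMD = (35.9 - 12.9)/100 * 0.854 * 1000 = 196.42 mm
Step 2 — daily crop ET (ETc = ET0*Kc):
  ETc = 4.39 * 0.977 = 4.2890 mm/day
Step 3 — irrigation interval (SMD/ETc):
  interval = 196.42 / 4.2890 = 45.8 days
Therefore the irrigation interval = 45.8 days.


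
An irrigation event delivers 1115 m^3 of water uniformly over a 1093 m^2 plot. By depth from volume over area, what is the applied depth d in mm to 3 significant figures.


Approach: apply depth from volume over area, d = (V/A)*1000.
d = (1115 / 1093) * 1000 = 1020 mm
Therefore the applied depth d = 1020 mm.


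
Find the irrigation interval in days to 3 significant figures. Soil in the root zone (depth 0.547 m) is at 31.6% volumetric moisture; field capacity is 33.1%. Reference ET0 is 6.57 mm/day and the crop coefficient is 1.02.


Approach: apply soil-water budget scheduling, SMD = (FC-theta)/100*depth*1000; ETc = ET0*Kc; interval = SMD/ETc.
Step 1 — soil moisture deficit:
  SMD = (33.1 - 31.6)/100 * 0.547 * 1000 = 8.2050 mm
Step 2 — daily crop ET (ETc = ET0*Kc):
  ETc = 6.57 * 1.02 = 6.7014 mm/day
Step 3 — irrigation interval (SMD/ETc):
  interval = 8.2050 / 6.7014 = 1.22 days
Therefore the irrigation interval = 1.22 days.


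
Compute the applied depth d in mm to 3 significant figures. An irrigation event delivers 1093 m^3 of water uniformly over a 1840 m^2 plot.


Approach: apply depth from volume over area, d = (V/A)*1000.
d = (1093 / 1840) * 1000 = 594 mm
Therefore the applied depth d = 594 mm.


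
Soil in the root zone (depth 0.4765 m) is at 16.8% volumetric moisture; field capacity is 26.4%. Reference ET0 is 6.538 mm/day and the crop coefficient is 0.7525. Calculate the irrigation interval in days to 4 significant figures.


Approach: apply soil-water budget scheduling, SMD = (FC-theta)/100*depth*1000; ETc = ET0*Kc; interval = SMD/ETc.
Step 1 — soil moisture deficit:
  SMD = (26.4 - 16.8)/100 * 0.4765 * 1000 = 45.7440 mm
Step 2 — daily crop ET (ETc = ET0*Kc):
  ETc = 6.538 * 0.7525 = 4.91984 mm/day
Step 3 — irrigation interval (SMD/ETc):
  interval = 45.7440 / 4.91984 = 9.298 days
Therefore the irrigation interval = 9.298 days.


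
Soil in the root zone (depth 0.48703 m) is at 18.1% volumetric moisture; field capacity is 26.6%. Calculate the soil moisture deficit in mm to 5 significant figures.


Approach: apply the soil moisture deficit relation, SMD = (FC - theta)/100 * depth * 1000.
SMD = (26.6 - 18.1)/100 * 0.48703 * 1000 = 41.398 mm
Therefore the soil moisture deficit = 41.398 mm.


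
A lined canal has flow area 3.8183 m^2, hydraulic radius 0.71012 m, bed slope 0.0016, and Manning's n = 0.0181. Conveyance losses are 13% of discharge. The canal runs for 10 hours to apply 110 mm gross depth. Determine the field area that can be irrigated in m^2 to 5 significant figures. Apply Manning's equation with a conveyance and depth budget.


Approach: apply Manning's equation with a conveyance and depth budget, Q = (1/n)*A*R^(2/3)*S^(1/2); Q_field = Q*(1-loss); Area = Q_field*t/(d/1000).
Step 1 — canal discharge (Manning's equation):
  Q = (1/0.0181) * 3.8183 * 0.71012^(2/3) * 0.0016^(1/2) = 6.716442 m^3/s
Step 2 — delivered flow: Q_field = 6.716442*(1 - 13/100) = 5.843305 m^3/s
Step 3 — volume delivered: V = 5.843305 * 10*3600 = 210359.0 m^3
Step 4 — area served: A = V / (depth/1000) = 210359.0 / 0.11 = 1912400 m^2
Therefore the field area that can be irrigated = 1912400 m^2.


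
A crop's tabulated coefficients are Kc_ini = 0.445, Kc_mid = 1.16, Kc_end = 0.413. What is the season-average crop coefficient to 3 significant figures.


Approach: apply a simple seasonal average, Kc_avg = (Kc_ini + Kc_mid + Kc_end)/3.
Kc_avg = (0.445 + 1.16 + 0.413)/3 = 0.673
Therefore the season-average crop coefficient = 0.673.


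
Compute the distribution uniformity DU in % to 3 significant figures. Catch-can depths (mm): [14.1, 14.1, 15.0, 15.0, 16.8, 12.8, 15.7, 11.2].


Approach: apply the low-quarter distribution uniformity, DU = (mean of lowest quarter of readings / overall mean)*100.
sorted lowest 2 of 8: [11.2, 12.8] -> mean = 12.000 mm
overall mean = 14.338 mm
DU = (12.000/14.338)*100 = 83.7 %
Therefore the distribution uniformity DU = 83.7 %.


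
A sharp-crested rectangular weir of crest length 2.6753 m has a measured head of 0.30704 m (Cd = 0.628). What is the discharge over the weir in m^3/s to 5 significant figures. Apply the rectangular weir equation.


Approach: apply the rectangular weir equation, Q = (2/3)*Cd*L*sqrt(2g)*H^1.5.
Q = (2/3)*0.628*2.6753*sqrt(2*9.81)*0.30704^1.5 = 0.84408 m^3/s
Therefore the discharge over the weir = 0.84408 m^3/s.


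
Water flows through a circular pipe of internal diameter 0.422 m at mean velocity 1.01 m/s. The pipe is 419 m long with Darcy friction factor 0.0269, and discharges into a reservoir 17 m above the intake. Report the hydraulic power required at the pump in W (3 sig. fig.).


Approach: apply continuity + Darcy-Weisbach + hydraulic power, Q = A*v; hf = f*(L/D)*(v^2/(2g)); H = static + hf; P = rho*g*Q*H.
Step 1 — flow rate (continuity, Q = A*v):
  A = pi*(0.422/2)^2 = 0.13987 m^2
  Q = 0.13987 * 1.01 = 0.14127 m^3/s
Step 2 — friction head loss (Darcy-Weisbach):
  hf = 0.0269 * (419/0.422) * (1.01^2 / (2*9.81))
  hf = 1.3887 m
Step 3 — total head: H = 17 + 1.3887 = 18.389 m
Step 4 — hydraulic power (P = rho*g*Q*H):
  P = 1000 * 9.81 * 0.14127 * 18.389 = 25500 W
Therefore the hydraulic power required at the pump = 25500 W.


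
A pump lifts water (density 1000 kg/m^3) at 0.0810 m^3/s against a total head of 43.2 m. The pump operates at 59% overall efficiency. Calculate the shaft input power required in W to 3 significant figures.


Approach: apply hydraulic power then efficiency conversion, P = rho*g*Q*H; P_in = P/eta.
Step 1 — hydraulic power (P = rho*g*Q*H):
  P = 1000 * 9.81 * 0.0810 * 43.2 = 34327 W
Step 2 — input power: P_in = P/eta = 34327 / 0.59 = 58200 W
Therefore the shaft input power required = 58200 W.


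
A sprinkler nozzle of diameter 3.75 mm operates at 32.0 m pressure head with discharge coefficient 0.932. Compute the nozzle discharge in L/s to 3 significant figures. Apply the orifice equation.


Approach: apply the orifice equation, Q = Cd*A*sqrt(2*g*h), A = pi*(d/2)^2.
A = pi*(3.75e-3/2)^2 = 1.1045e-05 m^2
Q = 0.932 * 1.1045e-05 * sqrt(2*9.81*32.0) * 1000 = 0.258 L/s
Therefore the nozzle discharge = 0.258 L/s.


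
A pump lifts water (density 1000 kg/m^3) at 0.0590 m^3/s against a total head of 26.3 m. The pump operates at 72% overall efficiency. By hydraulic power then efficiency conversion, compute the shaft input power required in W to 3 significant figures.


Approach: apply hydraulic power then efficiency conversion, P = rho*g*Q*H; P_in = P/eta.
Step 1 — hydraulic power (P = rho*g*Q*H):
  P = 1000 * 9.81 * 0.0590 * 26.3 = 15222 W
Step 2 — input power: P_in = P/eta = 15222 / 0.72 = 21100 W
Therefore the shaft input power required = 21100 W.


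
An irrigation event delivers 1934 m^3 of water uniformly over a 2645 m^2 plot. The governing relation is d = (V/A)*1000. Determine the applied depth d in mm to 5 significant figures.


d = (1934 / 2645) * 1000 = 731.19 mm
Therefore the applied depth d = 731.19 mm.


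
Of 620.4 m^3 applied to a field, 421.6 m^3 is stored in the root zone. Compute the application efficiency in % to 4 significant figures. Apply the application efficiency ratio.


Approach: apply the application efficiency ratio, Ea = (stored/applied)*100.
Ea = (421.6/620.4)*100 = 67.96 %
Therefore the application efficiency = 67.96 %.


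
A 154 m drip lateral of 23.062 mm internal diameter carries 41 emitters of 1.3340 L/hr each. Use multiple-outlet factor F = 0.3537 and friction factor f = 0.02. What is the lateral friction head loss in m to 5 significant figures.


Approach: apply Darcy-Weisbach with the multiple-outlet F-factor, Q = n*q/(3600*1000) m^3/s; v = Q/A; hf = F*f*(L/D)*(v^2/(2g)).
Q = 41*1.3340/(3600*1000) = 1.519278e-05 m^3/s
A = pi*(23.062e-3/2)^2 = 4.177186e-04 m^2, so v = Q/A = 0.03637084 m/s
hf = 0.3537*0.02*(154/0.023062)*(0.03637084^2/(2*9.81)) = 0.0031849 m
Therefore the lateral friction head loss = 0.0031849 m.


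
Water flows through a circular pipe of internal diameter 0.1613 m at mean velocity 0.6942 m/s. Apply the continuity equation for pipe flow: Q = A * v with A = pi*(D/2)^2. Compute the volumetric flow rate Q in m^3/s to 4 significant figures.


A = pi*(0.1613/2)^2 = 0.0204342 m^2
Q = 0.0204342 * 0.6942 = 0.01419 m^3/s
Therefore the volumetric flow rate Q = 0.01419 m^3/s.


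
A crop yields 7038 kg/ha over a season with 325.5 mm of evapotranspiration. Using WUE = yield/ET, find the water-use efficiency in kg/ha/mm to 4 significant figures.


WUE = 7038 / 325.5 = 21.62 kg/ha/mm
Therefore the water-use efficiency = 21.62 kg/ha/mm.


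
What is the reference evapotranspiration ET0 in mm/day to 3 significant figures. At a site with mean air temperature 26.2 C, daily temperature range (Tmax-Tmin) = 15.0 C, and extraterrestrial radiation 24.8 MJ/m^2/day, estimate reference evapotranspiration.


Approach: apply the Hargreaves-Samani method, ET0 = 0.0023*(Tmean+17.8)*sqrt(Tmax-Tmin)*0.408*Ra.
ET0 = 0.0023*(26.2+17.8)*sqrt(15.0)*0.408*24.8 = 3.97 mm/day
Therefore the reference evapotranspiration ET0 = 3.97 mm/day.


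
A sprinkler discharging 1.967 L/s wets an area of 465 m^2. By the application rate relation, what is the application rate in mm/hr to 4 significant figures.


Approach: apply the application rate relation, rate = (Q/A)*3600.
rate = (1.967 / 465) * 3600 = 15.23 mm/hr
Therefore the application rate = 15.23 mm/hr.


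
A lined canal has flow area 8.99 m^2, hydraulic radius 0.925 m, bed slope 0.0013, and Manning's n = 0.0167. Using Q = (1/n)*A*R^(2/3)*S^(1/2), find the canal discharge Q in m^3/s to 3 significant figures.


Q = (1/0.0167) * 8.99 * 0.925^(2/3) * 0.0013^(1/2) = 18.4 m^3/s
Therefore the canal discharge Q = 18.4 m^3/s.


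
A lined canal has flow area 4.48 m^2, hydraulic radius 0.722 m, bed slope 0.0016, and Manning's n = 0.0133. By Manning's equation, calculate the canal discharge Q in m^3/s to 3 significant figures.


Approach: apply Manning's equation, Q = (1/n)*A*R^(2/3)*S^(1/2).
Q = (1/0.0133) * 4.48 * 0.722^(2/3) * 0.0016^(1/2) = 10.8 m^3/s
Therefore the canal discharge Q = 10.8 m^3/s.


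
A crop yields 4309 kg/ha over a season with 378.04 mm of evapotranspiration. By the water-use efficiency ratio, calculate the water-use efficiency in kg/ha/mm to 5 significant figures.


Approach: apply the water-use efficiency ratio, WUE = yield/ET.
WUE = 4309 / 378.04 = 11.398 kg/ha/mm
Therefore the water-use efficiency = 11.398 kg/ha/mm.


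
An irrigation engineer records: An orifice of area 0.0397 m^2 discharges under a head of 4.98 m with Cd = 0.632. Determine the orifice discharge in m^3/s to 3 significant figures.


Approach: apply the orifice equation, Q = Cd*A*sqrt(2*g*h).
Q = 0.632 * 0.0397 * sqrt(2*9.81*4.98) = 0.248 m^3/s
Therefore the orifice discharge = 0.248 m^3/s.


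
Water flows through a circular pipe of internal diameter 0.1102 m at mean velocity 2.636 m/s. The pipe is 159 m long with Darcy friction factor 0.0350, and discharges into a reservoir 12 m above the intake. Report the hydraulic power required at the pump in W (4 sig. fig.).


Approach: apply continuity + Darcy-Weisbach + hydraulic power, Q = A*v; hf = f*(L/D)*(v^2/(2g)); H = static + hf; P = rho*g*Q*H.
Step 1 — flow rate (continuity, Q = A*v):
  A = pi*(0.1102/2)^2 = 0.00953791 m^2
  Q = 0.00953791 * 2.636 = 0.0251419 m^3/s
Step 2 — friction head loss (Darcy-Weisbach):
  hf = 0.0350 * (159/0.1102) * (2.636^2 / (2*9.81))
  hf = 17.8844 m
Step 3 — total head: H = 12 + 17.8844 = 29.8844 m
Step 4 — hydraulic power (P = rho*g*Q*H):
  P = 1000 * 9.81 * 0.0251419 * 29.8844 = 7371 W
Therefore the hydraulic power required at the pump = 7371 W.


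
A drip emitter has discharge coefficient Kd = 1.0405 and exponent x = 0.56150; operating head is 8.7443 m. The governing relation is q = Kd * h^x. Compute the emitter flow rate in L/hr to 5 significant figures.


q = 1.0405 * 8.7443^0.56150 = 3.5158 L/hr
Therefore the emitter flow rate = 3.5158 L/hr.


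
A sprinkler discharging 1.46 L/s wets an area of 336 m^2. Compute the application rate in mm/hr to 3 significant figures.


Approach: apply the application rate relation, rate = (Q/A)*3600.
rate = (1.46 / 336) * 3600 = 15.6 mm/hr
Therefore the application rate = 15.6 mm/hr.


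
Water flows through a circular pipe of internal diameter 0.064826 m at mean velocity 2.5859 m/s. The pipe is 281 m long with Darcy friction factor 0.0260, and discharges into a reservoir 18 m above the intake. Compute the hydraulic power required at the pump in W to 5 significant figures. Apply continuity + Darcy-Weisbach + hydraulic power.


Approach: apply continuity + Darcy-Weisbach + hydraulic power, Q = A*v; hf = f*(L/D)*(v^2/(2g)); H = static + hf; P = rho*g*Q*H.
Step 1 — flow rate (continuity, Q = A*v):
  A = pi*(0.064826/2)^2 = 0.003300565 m^2
  Q = 0.003300565 * 2.5859 = 0.008534932 m^3/s
Step 2 — friction head loss (Darcy-Weisbach):
  hf = 0.0260 * (281/0.064826) * (2.5859^2 / (2*9.81))
  hf = 38.41094 m
Step 3 — total head: H = 18 + 38.41094 = 56.41094 m
Step 4 — hydraulic power (P = rho*g*Q*H):
  P = 1000 * 9.81 * 0.008534932 * 56.41094 = 4723.2 W
Therefore the hydraulic power required at the pump = 4723.2 W.


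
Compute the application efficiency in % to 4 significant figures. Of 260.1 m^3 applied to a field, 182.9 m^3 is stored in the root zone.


Approach: apply the application efficiency ratio, Ea = (stored/applied)*100.
Ea = (182.9/260.1)*100 = 70.32 %
Therefore the application efficiency = 70.32 %.


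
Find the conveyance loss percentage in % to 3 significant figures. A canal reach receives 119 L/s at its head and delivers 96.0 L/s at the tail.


Approach: apply the conveyance loss ratio, loss% = ((Q_head - Q_tail)/Q_head)*100.
loss = ((119 - 96.0)/119)*100 = 19.3 %
Therefore the conveyance loss percentage = 19.3 %.


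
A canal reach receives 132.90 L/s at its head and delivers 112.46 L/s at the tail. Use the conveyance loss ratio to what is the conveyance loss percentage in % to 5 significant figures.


Approach: apply the conveyance loss ratio, loss% = ((Q_head - Q_tail)/Q_head)*100.
loss = ((132.90 - 112.46)/132.90)*100 = 15.380 %
Therefore the conveyance loss percentage = 15.380 %.


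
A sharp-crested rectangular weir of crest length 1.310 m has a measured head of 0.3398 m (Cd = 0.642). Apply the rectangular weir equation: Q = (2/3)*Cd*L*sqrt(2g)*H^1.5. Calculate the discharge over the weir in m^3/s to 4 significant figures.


Q = (2/3)*0.642*1.310*sqrt(2*9.81)*0.3398^1.5 = 0.4919 m^3/s
Therefore the discharge over the weir = 0.4919 m^3/s.


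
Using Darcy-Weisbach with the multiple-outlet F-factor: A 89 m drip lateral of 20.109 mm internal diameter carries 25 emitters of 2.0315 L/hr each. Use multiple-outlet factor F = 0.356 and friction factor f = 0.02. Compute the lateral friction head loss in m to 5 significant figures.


Approach: apply Darcy-Weisbach with the multiple-outlet F-factor, Q = n*q/(3600*1000) m^3/s; v = Q/A; hf = F*f*(L/D)*(v^2/(2g)).
Q = 25*2.0315/(3600*1000) = 1.410764e-05 m^3/s
A = pi*(20.109e-3/2)^2 = 3.175929e-04 m^2, so v = Q/A = 0.04442051 m/s
hf = 0.356*0.02*(89/0.020109)*(0.04442051^2/(2*9.81)) = 0.0031692 m
Therefore the lateral friction head loss = 0.0031692 m.


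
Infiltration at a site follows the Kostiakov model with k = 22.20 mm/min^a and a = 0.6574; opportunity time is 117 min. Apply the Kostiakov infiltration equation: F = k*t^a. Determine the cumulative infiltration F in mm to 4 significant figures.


F = 22.20 * 117^0.6574 = 508.1 mm
Therefore the cumulative infiltration F = 508.1 mm.


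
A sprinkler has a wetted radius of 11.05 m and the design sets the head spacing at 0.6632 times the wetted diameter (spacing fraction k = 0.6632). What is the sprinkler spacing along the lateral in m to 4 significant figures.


Approach: apply the sprinkler spacing rule (spacing as a fraction of wetted diameter), S = k*(2*R).
S = 0.6632 * (2 * 11.05) = 14.66 m
Therefore the sprinkler spacing along the lateral = 14.66 m.


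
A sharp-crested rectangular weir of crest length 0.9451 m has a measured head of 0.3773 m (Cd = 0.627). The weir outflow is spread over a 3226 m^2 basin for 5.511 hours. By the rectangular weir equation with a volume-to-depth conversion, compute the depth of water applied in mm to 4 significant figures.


Approach: apply the rectangular weir equation with a volume-to-depth conversion, Q = (2/3)*Cd*L*sqrt(2g)*H^1.5; d = Q*t/A * 1000.
Step 1 — weir discharge:
  Q = (2/3)*0.627*0.9451*sqrt(2*9.81)*0.3773^1.5 = 0.405540 m^3/s
Step 2 — volume: V = 0.405540 * 5.511*3600 = 8045.75 m^3
Step 3 — depth: d = V/A * 1000 = 8045.75/3226 * 1000 = 2494 mm
Therefore the depth of water applied = 2494 mm.


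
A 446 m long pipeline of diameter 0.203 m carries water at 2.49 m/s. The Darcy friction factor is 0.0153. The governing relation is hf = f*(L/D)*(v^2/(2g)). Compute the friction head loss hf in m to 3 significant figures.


hf = 0.0153 * (446/0.203) * (2.49^2 / (2*9.81))
hf = 10.6 m
Therefore the friction head loss hf = 10.6 m.


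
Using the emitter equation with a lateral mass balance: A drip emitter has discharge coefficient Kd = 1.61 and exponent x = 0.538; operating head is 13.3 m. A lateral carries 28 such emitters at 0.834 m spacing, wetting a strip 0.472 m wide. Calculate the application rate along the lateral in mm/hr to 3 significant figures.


Approach: apply the emitter equation with a lateral mass balance, q = Kd*h^x; Q = n*q; rate = Q/(n*spacing*width).
Step 1 — single emitter flow (q = Kd*h^x):
  q = 1.61 * 13.3^0.538 = 6.4783 L/hr
Step 2 — total lateral flow: Q = 28 * 6.4783 = 181.39 L/hr
Step 3 — wetted area: A = 28 * 0.834 * 0.472 = 11.022 m^2
Step 4 — application rate: Q/A = 181.39/11.022 = 16.5 mm/hr
Therefore the application rate along the lateral = 16.5 mm/hr.


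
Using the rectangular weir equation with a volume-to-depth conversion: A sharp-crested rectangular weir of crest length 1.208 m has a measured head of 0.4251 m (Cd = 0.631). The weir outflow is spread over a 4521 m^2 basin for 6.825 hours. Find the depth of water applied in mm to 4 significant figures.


Approach: apply the rectangular weir equation with a volume-to-depth conversion, Q = (2/3)*Cd*L*sqrt(2g)*H^1.5; d = Q*t/A * 1000.
Step 1 — weir discharge:
  Q = (2/3)*0.631*1.208*sqrt(2*9.81)*0.4251^1.5 = 0.623866 m^3/s
Step 2 — volume: V = 0.623866 * 6.825*3600 = 15328.4 m^3
Step 3 — depth: d = V/A * 1000 = 15328.4/4521 * 1000 = 3390 mm
Therefore the depth of water applied = 3390 mm.


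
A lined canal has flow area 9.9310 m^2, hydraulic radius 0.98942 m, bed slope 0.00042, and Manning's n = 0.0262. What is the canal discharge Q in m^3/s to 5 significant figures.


Approach: apply Manning's equation, Q = (1/n)*A*R^(2/3)*S^(1/2).
Q = (1/0.0262) * 9.9310 * 0.98942^(2/3) * 0.00042^(1/2) = 7.7132 m^3/s
Therefore the canal discharge Q = 7.7132 m^3/s.


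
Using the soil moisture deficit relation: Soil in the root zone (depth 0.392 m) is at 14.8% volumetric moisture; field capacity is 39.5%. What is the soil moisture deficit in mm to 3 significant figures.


Approach: apply the soil moisture deficit relation, SMD = (FC - theta)/100 * depth * 1000.
SMD = (39.5 - 14.8)/100 * 0.392 * 1000 = 96.8 mm
Therefore the soil moisture deficit = 96.8 mm.


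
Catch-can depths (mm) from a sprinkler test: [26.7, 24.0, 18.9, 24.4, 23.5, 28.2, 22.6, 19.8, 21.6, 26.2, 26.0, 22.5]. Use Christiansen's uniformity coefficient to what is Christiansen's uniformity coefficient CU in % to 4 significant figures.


Approach: apply Christiansen's uniformity coefficient, CU = (1 - mean_abs_deviation/mean)*100.
mean = 23.7000 mm
mean |d_i - mean| = 2.21667 mm
CU = (1 - 2.21667/23.7000)*100 = 90.65 %
Therefore Christiansen's uniformity coefficient CU = 90.65 %.


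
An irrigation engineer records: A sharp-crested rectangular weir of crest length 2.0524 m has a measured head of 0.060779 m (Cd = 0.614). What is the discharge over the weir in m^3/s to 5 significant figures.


Approach: apply the rectangular weir equation, Q = (2/3)*Cd*L*sqrt(2g)*H^1.5.
Q = (2/3)*0.614*2.0524*sqrt(2*9.81)*0.060779^1.5 = 0.055760 m^3/s
Therefore the discharge over the weir = 0.055760 m^3/s.


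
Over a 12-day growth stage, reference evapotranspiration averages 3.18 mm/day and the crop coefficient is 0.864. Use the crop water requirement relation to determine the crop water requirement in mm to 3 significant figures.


Approach: apply the crop water requirement relation, CWR = ET0 * Kc * days.
CWR = 3.18 * 0.864 * 12 = 33.0 mm
Therefore the crop water requirement = 33.0 mm.


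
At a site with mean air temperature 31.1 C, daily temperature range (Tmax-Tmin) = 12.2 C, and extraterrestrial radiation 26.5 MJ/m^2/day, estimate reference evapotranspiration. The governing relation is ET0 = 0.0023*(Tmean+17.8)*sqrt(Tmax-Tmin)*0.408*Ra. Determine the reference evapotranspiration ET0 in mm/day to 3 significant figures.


ET0 = 0.0023*(31.1+17.8)*sqrt(12.2)*0.408*26.5 = 4.25 mm/day
Therefore the reference evapotranspiration ET0 = 4.25 mm/day.


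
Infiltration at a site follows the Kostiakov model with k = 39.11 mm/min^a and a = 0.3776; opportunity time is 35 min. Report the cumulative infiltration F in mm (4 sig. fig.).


Approach: apply the Kostiakov infiltration equation, F = k*t^a.
F = 39.11 * 35^0.3776 = 149.7 mm
Therefore the cumulative infiltration F = 149.7 mm.


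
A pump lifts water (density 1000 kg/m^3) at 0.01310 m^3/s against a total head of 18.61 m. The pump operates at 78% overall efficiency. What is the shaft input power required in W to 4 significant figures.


Approach: apply hydraulic power then efficiency conversion, P = rho*g*Q*H; P_in = P/eta.
Step 1 — hydraulic power (P = rho*g*Q*H):
  P = 1000 * 9.81 * 0.01310 * 18.61 = 2391.59 W
Step 2 — input power: P_in = P/eta = 2391.59 / 0.78 = 3066 W
Therefore the shaft input power required = 3066 W.


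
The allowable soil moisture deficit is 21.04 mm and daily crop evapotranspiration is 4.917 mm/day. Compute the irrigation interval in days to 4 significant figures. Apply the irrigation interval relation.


Approach: apply the irrigation interval relation, interval = SMD / ETc.
interval = 21.04 / 4.917 = 4.279 days
Therefore the irrigation interval = 4.279 days.


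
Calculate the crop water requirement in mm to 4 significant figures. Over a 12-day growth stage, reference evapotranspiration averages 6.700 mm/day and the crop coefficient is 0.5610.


Approach: apply the crop water requirement relation, CWR = ET0 * Kc * days.
CWR = 6.700 * 0.5610 * 12 = 45.10 mm
Therefore the crop water requirement = 45.10 mm.


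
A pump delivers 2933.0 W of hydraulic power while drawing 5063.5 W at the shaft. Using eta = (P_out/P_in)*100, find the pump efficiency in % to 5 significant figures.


eta = (2933.0 / 5063.5) * 100 = 57.924 %
Therefore the pump efficiency = 57.924 %.


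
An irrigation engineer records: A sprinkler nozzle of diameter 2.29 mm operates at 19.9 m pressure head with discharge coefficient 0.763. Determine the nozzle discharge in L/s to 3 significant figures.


Approach: apply the orifice equation, Q = Cd*A*sqrt(2*g*h), A = pi*(d/2)^2.
A = pi*(2.29e-3/2)^2 = 4.1187e-06 m^2
Q = 0.763 * 4.1187e-06 * sqrt(2*9.81*19.9) * 1000 = 0.0621 L/s
Therefore the nozzle discharge = 0.0621 L/s.


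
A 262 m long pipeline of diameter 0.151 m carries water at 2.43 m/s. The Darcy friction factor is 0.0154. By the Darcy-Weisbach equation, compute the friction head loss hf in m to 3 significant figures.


Approach: apply the Darcy-Weisbach equation, hf = f*(L/D)*(v^2/(2g)).
hf = 0.0154 * (262/0.151) * (2.43^2 / (2*9.81))
hf = 8.04 m
Therefore the friction head loss hf = 8.04 m.


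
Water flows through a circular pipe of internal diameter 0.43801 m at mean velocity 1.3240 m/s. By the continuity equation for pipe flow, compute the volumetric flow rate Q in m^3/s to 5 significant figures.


Approach: apply the continuity equation for pipe flow, Q = A * v with A = pi*(D/2)^2.
A = pi*(0.43801/2)^2 = 0.1506808 m^2
Q = 0.1506808 * 1.3240 = 0.19950 m^3/s
Therefore the volumetric flow rate Q = 0.19950 m^3/s.


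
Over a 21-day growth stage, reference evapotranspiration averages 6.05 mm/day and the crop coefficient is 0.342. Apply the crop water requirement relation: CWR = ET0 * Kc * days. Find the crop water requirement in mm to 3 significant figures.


CWR = 6.05 * 0.342 * 21 = 43.5 mm
Therefore the crop water requirement = 43.5 mm.


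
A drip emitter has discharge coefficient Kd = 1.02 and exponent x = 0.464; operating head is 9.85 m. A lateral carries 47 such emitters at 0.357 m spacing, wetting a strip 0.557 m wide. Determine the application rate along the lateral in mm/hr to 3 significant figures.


Approach: apply the emitter equation with a lateral mass balance, q = Kd*h^x; Q = n*q; rate = Q/(n*spacing*width).
Step 1 — single emitter flow (q = Kd*h^x):
  q = 1.02 * 9.85^0.464 = 2.9482 L/hr
Step 2 — total lateral flow: Q = 47 * 2.9482 = 138.56 L/hr
Step 3 — wetted area: A = 47 * 0.357 * 0.557 = 9.3459 m^2
Step 4 — application rate: Q/A = 138.56/9.3459 = 14.8 mm/hr
Therefore the application rate along the lateral = 14.8 mm/hr.


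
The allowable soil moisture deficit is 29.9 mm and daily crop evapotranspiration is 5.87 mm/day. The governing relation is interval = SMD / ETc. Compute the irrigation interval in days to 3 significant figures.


interval = 29.9 / 5.87 = 5.09 days
Therefore the irrigation interval = 5.09 days.


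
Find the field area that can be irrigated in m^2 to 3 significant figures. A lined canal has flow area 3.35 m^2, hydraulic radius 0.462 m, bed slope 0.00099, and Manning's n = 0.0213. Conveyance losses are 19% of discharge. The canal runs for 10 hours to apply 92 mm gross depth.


Approach: apply Manning's equation with a conveyance and depth budget, Q = (1/n)*A*R^(2/3)*S^(1/2); Q_field = Q*(1-loss); Area = Q_field*t/(d/1000).
Step 1 — canal discharge (Manning's equation):
  Q = (1/0.0213) * 3.35 * 0.462^(2/3) * 0.00099^(1/2) = 2.9574 m^3/s
Step 2 — delivered flow: Q_field = 2.9574*(1 - 19/100) = 2.3955 m^3/s
Step 3 — volume delivered: V = 2.3955 * 10*3600 = 86238 m^3
Step 4 — area served: A = V / (depth/1000) = 86238 / 0.092 = 937000 m^2
Therefore the field area that can be irrigated = 937000 m^2.


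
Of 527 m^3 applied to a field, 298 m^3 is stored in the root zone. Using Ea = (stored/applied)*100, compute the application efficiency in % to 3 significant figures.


Ea = (298/527)*100 = 56.5 %
Therefore the application efficiency = 56.5 %.


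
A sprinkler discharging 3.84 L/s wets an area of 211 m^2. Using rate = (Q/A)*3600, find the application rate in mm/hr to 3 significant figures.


rate = (3.84 / 211) * 3600 = 65.5 mm/hr
Therefore the application rate = 65.5 mm/hr.


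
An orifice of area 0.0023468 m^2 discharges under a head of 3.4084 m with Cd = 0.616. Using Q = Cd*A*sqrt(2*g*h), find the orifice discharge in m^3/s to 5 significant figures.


Q = 0.616 * 0.0023468 * sqrt(2*9.81*3.4084) = 0.011822 m^3/s
Therefore the orifice discharge = 0.011822 m^3/s.


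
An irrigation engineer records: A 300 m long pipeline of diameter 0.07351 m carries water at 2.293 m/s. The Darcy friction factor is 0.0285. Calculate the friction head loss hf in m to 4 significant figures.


Approach: apply the Darcy-Weisbach equation, hf = f*(L/D)*(v^2/(2g)).
hf = 0.0285 * (300/0.07351) * (2.293^2 / (2*9.81))
hf = 31.17 m
Therefore the friction head loss hf = 31.17 m.


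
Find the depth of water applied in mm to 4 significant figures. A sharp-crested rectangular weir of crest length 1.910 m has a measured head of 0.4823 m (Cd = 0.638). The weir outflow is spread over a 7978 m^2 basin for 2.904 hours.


Approach: apply the rectangular weir equation with a volume-to-depth conversion, Q = (2/3)*Cd*L*sqrt(2g)*H^1.5; d = Q*t/A * 1000.
Step 1 — weir discharge:
  Q = (2/3)*0.638*1.910*sqrt(2*9.81)*0.4823^1.5 = 1.20528 m^3/s
Step 2 — volume: V = 1.20528 * 2.904*3600 = 12600.5 m^3
Step 3 — depth: d = V/A * 1000 = 12600.5/7978 * 1000 = 1579 mm
Therefore the depth of water applied = 1579 mm.


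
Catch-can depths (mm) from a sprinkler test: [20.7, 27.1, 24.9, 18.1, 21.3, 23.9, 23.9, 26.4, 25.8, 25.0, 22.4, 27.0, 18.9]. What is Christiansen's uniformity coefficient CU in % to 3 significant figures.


Approach: apply Christiansen's uniformity coefficient, CU = (1 - mean_abs_deviation/mean)*100.
mean = 23.492 mm
mean |d_i - mean| = 2.4710 mm
CU = (1 - 2.4710/23.492)*100 = 89.5 %
Therefore Christiansen's uniformity coefficient CU = 89.5 %.


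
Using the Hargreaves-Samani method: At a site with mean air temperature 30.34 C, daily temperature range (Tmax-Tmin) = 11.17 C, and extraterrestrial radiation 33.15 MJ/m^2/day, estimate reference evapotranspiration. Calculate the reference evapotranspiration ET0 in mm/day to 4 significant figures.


Approach: apply the Hargreaves-Samani method, ET0 = 0.0023*(Tmean+17.8)*sqrt(Tmax-Tmin)*0.408*Ra.
ET0 = 0.0023*(30.34+17.8)*sqrt(11.17)*0.408*33.15 = 5.005 mm/day
Therefore the reference evapotranspiration ET0 = 5.005 mm/day.


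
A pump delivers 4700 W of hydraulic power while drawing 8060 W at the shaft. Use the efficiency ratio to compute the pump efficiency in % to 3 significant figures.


Approach: apply the efficiency ratio, eta = (P_out/P_in)*100.
eta = (4700 / 8060) * 100 = 58.3 %
Therefore the pump efficiency = 58.3 %.


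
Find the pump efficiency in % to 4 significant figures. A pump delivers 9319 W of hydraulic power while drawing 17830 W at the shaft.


Approach: apply the efficiency ratio, eta = (P_out/P_in)*100.
eta = (9319 / 17830) * 100 = 52.27 %
Therefore the pump efficiency = 52.27 %.


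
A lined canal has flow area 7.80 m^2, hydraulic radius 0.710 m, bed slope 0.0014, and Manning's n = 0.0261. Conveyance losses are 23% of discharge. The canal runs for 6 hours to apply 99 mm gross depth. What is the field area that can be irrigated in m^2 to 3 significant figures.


Approach: apply Manning's equation with a conveyance and depth budget, Q = (1/n)*A*R^(2/3)*S^(1/2); Q_field = Q*(1-loss); Area = Q_field*t/(d/1000).
Step 1 — canal discharge (Manning's equation):
  Q = (1/0.0261) * 7.80 * 0.710^(2/3) * 0.0014^(1/2) = 8.8993 m^3/s
Step 2 — delivered flow: Q_field = 8.8993*(1 - 23/100) = 6.8525 m^3/s
Step 3 — volume delivered: V = 6.8525 * 6*3600 = 148010 m^3
Step 4 — area served: A = V / (depth/1000) = 148010 / 0.099 = 1500000 m^2
Therefore the field area that can be irrigated = 1500000 m^2.


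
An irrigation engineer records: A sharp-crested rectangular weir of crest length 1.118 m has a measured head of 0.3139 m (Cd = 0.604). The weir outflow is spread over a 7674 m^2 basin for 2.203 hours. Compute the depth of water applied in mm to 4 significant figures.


Approach: apply the rectangular weir equation with a volume-to-depth conversion, Q = (2/3)*Cd*L*sqrt(2g)*H^1.5; d = Q*t/A * 1000.
Step 1 — weir discharge:
  Q = (2/3)*0.604*1.118*sqrt(2*9.81)*0.3139^1.5 = 0.350690 m^3/s
Step 2 — volume: V = 0.350690 * 2.203*3600 = 2781.26 m^3
Step 3 — depth: d = V/A * 1000 = 2781.26/7674 * 1000 = 362.4 mm
Therefore the depth of water applied = 362.4 mm.


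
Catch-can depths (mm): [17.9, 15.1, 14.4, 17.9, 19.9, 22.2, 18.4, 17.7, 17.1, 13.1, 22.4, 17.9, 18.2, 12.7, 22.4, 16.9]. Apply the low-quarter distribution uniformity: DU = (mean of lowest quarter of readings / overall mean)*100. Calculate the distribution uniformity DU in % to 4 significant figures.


sorted lowest 4 of 16: [12.7, 13.1, 14.4, 15.1] -> mean = 13.8250 mm
overall mean = 17.7625 mm
DU = (13.8250/17.7625)*100 = 77.83 %
Therefore the distribution uniformity DU = 77.83 %.


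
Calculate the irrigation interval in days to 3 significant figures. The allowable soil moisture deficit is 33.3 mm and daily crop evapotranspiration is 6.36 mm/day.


Approach: apply the irrigation interval relation, interval = SMD / ETc.
interval = 33.3 / 6.36 = 5.24 days
Therefore the irrigation interval = 5.24 days.


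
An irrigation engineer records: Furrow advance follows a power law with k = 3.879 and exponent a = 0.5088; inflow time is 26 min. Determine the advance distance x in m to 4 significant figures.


Approach: apply the power-law advance function, x = k*t^a.
x = 3.879 * 26^0.5088 = 20.35 m
Therefore the advance distance x = 20.35 m.


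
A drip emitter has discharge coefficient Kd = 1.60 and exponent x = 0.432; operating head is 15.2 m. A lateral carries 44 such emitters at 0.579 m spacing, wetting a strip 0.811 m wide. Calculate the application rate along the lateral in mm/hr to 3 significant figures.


Approach: apply the emitter equation with a lateral mass balance, q = Kd*h^x; Q = n*q; rate = Q/(n*spacing*width).
Step 1 — single emitter flow (q = Kd*h^x):
  q = 1.60 * 15.2^0.432 = 5.1841 L/hr
Step 2 — total lateral flow: Q = 44 * 5.1841 = 228.10 L/hr
Step 3 — wetted area: A = 44 * 0.579 * 0.811 = 20.661 m^2
Step 4 — application rate: Q/A = 228.10/20.661 = 11.0 mm/hr
Therefore the application rate along the lateral = 11.0 mm/hr.


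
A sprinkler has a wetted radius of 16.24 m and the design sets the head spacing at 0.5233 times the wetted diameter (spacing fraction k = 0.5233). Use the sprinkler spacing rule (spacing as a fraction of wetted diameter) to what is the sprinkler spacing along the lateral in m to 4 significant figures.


Approach: apply the sprinkler spacing rule (spacing as a fraction of wetted diameter), S = k*(2*R).
S = 0.5233 * (2 * 16.24) = 17.00 m
Therefore the sprinkler spacing along the lateral = 17.00 m.


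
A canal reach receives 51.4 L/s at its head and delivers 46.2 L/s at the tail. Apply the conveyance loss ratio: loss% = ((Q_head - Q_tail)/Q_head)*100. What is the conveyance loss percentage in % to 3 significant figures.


loss = ((51.4 - 46.2)/51.4)*100 = 10.1 %
Therefore the conveyance loss percentage = 10.1 %.
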